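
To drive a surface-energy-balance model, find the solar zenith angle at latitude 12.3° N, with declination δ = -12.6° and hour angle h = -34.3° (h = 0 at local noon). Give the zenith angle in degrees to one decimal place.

θ_z = 42.2°

cos θ_z = sin φ sin δ + cos φ cos δ cos h = -0.046471 + 0.787697 = 0.741226.
θ_z = arccos(0.741226) = 42.2°.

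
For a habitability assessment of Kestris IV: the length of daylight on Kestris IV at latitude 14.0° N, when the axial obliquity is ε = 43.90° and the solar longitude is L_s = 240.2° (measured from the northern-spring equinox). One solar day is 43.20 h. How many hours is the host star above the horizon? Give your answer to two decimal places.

19.00 h

Solar declination: sin δ = sin ε · sin L_s = sin 43.90° × sin 240.2° = -0.60171, so δ = -36.992°.
cos h₀ = −tan ϕ · tan δ = −tan(+14.0°) × tan(-36.992°) = 0.1878, so h₀ = 1.3818 rad = 79.17°.
Daylight = 2h₀/(2π) × 43.20 h = (1.3818/π) × 43.20 = 19.00 h.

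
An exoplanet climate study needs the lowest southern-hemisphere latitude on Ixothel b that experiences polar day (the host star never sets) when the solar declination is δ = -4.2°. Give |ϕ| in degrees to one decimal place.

|ϕ| = 85.8°

Polar day requires cos h₀ = −tan ϕ tan δ ≤ −1, i.e. tan ϕ tan δ ≥ 1.
The boundary is |tan ϕ| · |tan δ| = 1, so |ϕ| = 90° − |δ| = 90° − 4.2° = 85.8° in the southern hemisphere.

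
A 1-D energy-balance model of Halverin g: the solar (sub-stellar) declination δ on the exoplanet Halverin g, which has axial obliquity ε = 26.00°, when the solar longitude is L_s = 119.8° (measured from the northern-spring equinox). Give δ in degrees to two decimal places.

δ = +22.36°

sin δ = sin ε · sin L_s = sin 26.00° × sin 119.8° = 0.380403.
δ = arcsin(0.380403) = +22.36°.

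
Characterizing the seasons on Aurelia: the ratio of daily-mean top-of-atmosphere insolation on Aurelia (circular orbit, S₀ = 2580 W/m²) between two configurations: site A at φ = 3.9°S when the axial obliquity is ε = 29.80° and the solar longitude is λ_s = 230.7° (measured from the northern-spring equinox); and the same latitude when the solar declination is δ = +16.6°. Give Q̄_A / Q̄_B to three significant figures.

— Configuration A (φ=-3.9°):
Solar declination: sin δ = sin ε · sin λ_s = sin 29.80° × sin 230.7° = -0.38458, so δ = -22.618°.
cos H₀ = −tan(-3.9°) tan(-22.618°) = -0.0284, H₀ = 1.5992 rad.
Bracket: H₀ sin φ sin δ + cos φ cos δ sin H₀ = 1.5992×-0.06802×-0.38458 + 0.99768×0.92309×0.99960 = 0.041834 + 0.920580 = 0.962414.
Q̄ = (S₀/π) × [bracket] = (2580/π) × 0.962414 = 790.37 W/m².
— Configuration B (φ=-3.9°):
cos H₀ = −tan(-3.9°) tan(+16.600°) = 0.0203, H₀ = 1.5505 rad.
Bracket: H₀ sin φ sin δ + cos φ cos δ sin H₀ = 1.5505×-0.06802×0.28569 + 0.99768×0.95832×0.99979 = -0.030130 + 0.955896 = 0.925766.
Q̄ = (S₀/π) × [bracket] = (2580/π) × 0.925766 = 760.28 W/m².
Ratio Q̄_A / Q̄_B = 790.37 / 760.28 = 1.040.

Q̄_A / Q̄_B ≈ 1.04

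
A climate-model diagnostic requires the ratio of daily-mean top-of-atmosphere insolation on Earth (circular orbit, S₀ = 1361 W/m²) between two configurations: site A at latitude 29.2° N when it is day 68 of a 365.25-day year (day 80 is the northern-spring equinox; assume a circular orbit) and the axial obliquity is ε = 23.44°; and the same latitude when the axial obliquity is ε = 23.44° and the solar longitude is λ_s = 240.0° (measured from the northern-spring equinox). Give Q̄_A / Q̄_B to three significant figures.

Q̄_A / Q̄_B ≈ 1.41

— Configuration A (φ=+29.2°):
Solar longitude: λ_s = 360° × (68 − 80)/365.25 = -11.828°, i.e. -11.828° + 360° = 348.172°.
sin δ = sin 23.44° × sin 348.172° = -0.08153, so δ = -4.677°.
cos H₀ = −tan(+29.2°) tan(-4.677°) = 0.0457, H₀ = 1.5251 rad.
Bracket: H₀ sin φ sin δ + cos φ cos δ sin H₀ = 1.5251×0.48786×-0.08153 + 0.87292×0.99667×0.99895 = -0.060661 + 0.869100 = 0.808439.
Q̄ = (S₀/π) × [bracket] = (1361/π) × 0.808439 = 350.23 W/m².
— Configuration B (φ=+29.2°):
Solar declination: sin δ = sin ε · sin λ_s = sin 23.44° × sin 240.0° = -0.34449, so δ = -20.151°.
cos H₀ = −tan(+29.2°) tan(-20.151°) = 0.2051, H₀ = 1.3642 rad.
Bracket: H₀ sin φ sin δ + cos φ cos δ sin H₀ = 1.3642×0.48786×-0.34449 + 0.87292×0.93879×0.97874 = -0.229271 + 0.802066 = 0.572795.
Q̄ = (S₀/π) × [bracket] = (1361/π) × 0.572795 = 248.15 W/m².
Ratio Q̄_A / Q̄_B = 350.23 / 248.15 = 1.411.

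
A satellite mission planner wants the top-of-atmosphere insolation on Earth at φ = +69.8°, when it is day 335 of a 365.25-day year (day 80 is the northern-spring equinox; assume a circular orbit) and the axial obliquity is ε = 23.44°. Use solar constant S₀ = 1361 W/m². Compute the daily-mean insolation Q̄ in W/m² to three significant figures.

Q̄ ≈ 0.00 W/m²

Solar longitude: λ_s = 360° × (335 − 80)/365.25 = 251.335°.
sin δ = sin 23.44° × sin 251.335° = -0.37687, so δ = -22.140°.
cos H₀ = −tan(+69.8°) tan(-22.140°) = 1.1058 ≥ 1 ⇒ polar night, H₀ = 0 and Q̄ = 0.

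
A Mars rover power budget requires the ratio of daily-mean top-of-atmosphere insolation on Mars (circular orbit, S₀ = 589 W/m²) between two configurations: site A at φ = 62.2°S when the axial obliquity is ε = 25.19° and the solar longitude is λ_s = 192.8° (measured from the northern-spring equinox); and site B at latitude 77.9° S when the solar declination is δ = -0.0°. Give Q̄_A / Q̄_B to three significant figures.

Q̄_A / Q̄_B ≈ 2.88

— Configuration A (φ=-62.2°):
Solar declination: sin δ = sin ε · sin λ_s = sin 25.19° × sin 192.8° = -0.09430, so δ = -5.411°.
cos H₀ = −tan(-62.2°) tan(-5.411°) = -0.1796, H₀ = 1.7514 rad.
Bracket: H₀ sin φ sin δ + cos φ cos δ sin H₀ = 1.7514×-0.88458×-0.09430 + 0.46639×0.99554×0.98373 = 0.146095 + 0.456756 = 0.602851.
Q̄ = (S₀/π) × [bracket] = (589/π) × 0.602851 = 113.03 W/m².
— Configuration B (φ=-77.9°):
cos H₀ = −tan(-77.9°) tan(-0.000°) = -0.0000, H₀ = 1.5708 rad.
Bracket: H₀ sin φ sin δ + cos φ cos δ sin H₀ = 1.5708×-0.97778×-0.00000 + 0.20962×1.00000×1.00000 = 0.000000 + 0.209620 = 0.209620.
Q̄ = (S₀/π) × [bracket] = (589/π) × 0.209620 = 39.301 W/m².
Ratio Q̄_A / Q̄_B = 113.03 / 39.301 = 2.876.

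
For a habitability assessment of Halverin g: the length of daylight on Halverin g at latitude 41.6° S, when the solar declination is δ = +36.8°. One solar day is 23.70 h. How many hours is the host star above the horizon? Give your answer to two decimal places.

6.37 h

cos h₀ = −tan ϕ · tan δ = −tan(-41.6°) × tan(+36.800°) = 0.6642, so h₀ = 0.8444 rad = 48.38°.
Daylight = 2h₀/(2π) × 23.70 h = (0.8444/π) × 23.70 = 6.37 h.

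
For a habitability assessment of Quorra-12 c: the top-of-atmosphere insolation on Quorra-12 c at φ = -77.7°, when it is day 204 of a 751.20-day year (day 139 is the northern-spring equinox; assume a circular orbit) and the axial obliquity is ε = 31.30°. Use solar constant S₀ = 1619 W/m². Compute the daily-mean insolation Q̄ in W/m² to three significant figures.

Solar longitude: λ_s = 360° × (204 − 139)/751.20 = 31.150°.
sin δ = sin 31.30° × sin 31.150° = 0.26874, so δ = +15.589°.
cos H₀ = −tan(-77.7°) tan(+15.589°) = 1.2796 ≥ 1 ⇒ polar night, H₀ = 0 and Q̄ = 0.

Q̄ ≈ 0.00 W/m²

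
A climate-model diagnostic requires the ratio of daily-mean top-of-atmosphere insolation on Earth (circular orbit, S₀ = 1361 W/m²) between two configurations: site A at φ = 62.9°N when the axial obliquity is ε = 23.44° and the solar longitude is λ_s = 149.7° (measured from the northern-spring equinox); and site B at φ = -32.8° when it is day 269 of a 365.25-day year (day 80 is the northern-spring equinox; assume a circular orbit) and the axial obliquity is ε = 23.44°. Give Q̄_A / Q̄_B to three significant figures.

Q̄_A / Q̄_B ≈ 0.870

— Configuration A (φ=+62.9°):
Solar declination: sin δ = sin ε · sin λ_s = sin 23.44° × sin 149.7° = 0.20070, so δ = +11.578°.
cos H₀ = −tan(+62.9°) tan(+11.578°) = -0.4003, H₀ = 1.9827 rad.
Bracket: H₀ sin φ sin δ + cos φ cos δ sin H₀ = 1.9827×0.89021×0.20070 + 0.45554×0.97965×0.91637 = 0.354239 + 0.408948 = 0.763187.
Q̄ = (S₀/π) × [bracket] = (1361/π) × 0.763187 = 330.63 W/m².
— Configuration B (φ=-32.8°):
Solar longitude: λ_s = 360° × (269 − 80)/365.25 = 186.283°.
sin δ = sin 23.44° × sin 186.283° = -0.04354, so δ = -2.495°.
cos H₀ = −tan(-32.8°) tan(-2.495°) = -0.0281, H₀ = 1.5989 rad.
Bracket: H₀ sin φ sin δ + cos φ cos δ sin H₀ = 1.5989×-0.54171×-0.04354 + 0.84057×0.99905×0.99961 = 0.037712 + 0.839444 = 0.877156.
Q̄ = (S₀/π) × [bracket] = (1361/π) × 0.877156 = 380.00 W/m².
Ratio Q̄_A / Q̄_B = 330.63 / 380.00 = 0.8701.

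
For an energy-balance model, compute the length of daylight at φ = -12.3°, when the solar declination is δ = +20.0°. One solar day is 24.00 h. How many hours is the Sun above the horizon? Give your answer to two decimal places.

11.39 h

cos H₀ = −tan φ · tan δ = −tan(-12.3°) × tan(+20.000°) = 0.0794, so H₀ = 1.4914 rad = 85.45°.
Daylight = 2H₀/(2π) × 24.00 h = (1.4914/π) × 24.00 = 11.39 h.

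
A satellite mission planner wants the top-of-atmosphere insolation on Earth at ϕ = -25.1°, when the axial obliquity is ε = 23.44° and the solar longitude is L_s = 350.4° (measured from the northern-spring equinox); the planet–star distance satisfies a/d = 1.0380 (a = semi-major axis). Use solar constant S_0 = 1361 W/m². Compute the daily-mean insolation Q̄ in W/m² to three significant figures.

Q̄ ≈ 443 W/m²

Solar declination: sin δ = sin ε · sin L_s = sin 23.44° × sin 350.4° = -0.06634, so δ = -3.804°.
cos h₀ = −tan(-25.1°) tan(-3.804°) = -0.0311, h₀ = 1.6019 rad.
Bracket: h₀ sin ϕ sin δ + cos ϕ cos δ sin h₀ = 1.6019×-0.42420×-0.06634 + 0.90557×0.99780×0.99951 = 0.045080 + 0.903135 = 0.948215.
Inverse-square distance factor (a/d)² = 1.0380² = 1.077444.
Q̄ = (S_0/π) × 1.077444 × [bracket] = (1361/π) × 1.077444 × 0.948215 = 442.6 W/m².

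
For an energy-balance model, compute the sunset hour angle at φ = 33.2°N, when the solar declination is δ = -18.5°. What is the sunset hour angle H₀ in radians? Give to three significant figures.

cos H₀ = −tan φ · tan δ = −tan(+33.2°) × tan(-18.500°) = 0.2190, so H₀ = 1.3501 rad = 77.35°.

H₀ = 1.35 rad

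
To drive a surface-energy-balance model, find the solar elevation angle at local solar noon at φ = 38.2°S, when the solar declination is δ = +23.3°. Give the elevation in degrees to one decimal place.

28.5°

At local noon the hour angle is zero, so the zenith angle equals |φ − δ| = |-38.2° − (+23.300°)| = 61.500°.
Elevation = 90° − 61.500° = 28.5°.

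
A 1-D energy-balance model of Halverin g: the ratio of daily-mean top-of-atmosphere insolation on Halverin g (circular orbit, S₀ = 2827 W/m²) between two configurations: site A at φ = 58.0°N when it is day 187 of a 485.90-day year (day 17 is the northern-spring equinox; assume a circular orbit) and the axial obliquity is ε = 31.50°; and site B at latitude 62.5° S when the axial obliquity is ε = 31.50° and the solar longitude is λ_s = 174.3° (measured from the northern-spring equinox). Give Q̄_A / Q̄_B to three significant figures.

— Configuration A (φ=+58.0°):
Solar longitude: λ_s = 360° × (187 − 17)/485.90 = 125.952°.
sin δ = sin 31.50° × sin 125.952° = 0.42297, so δ = +25.022°.
cos H₀ = −tan(+58.0°) tan(+25.022°) = -0.7470, H₀ = 2.4143 rad.
Bracket: H₀ sin φ sin δ + cos φ cos δ sin H₀ = 2.4143×0.84805×0.42297 + 0.52992×0.90614×0.66482 = 0.866009 + 0.319234 = 1.185243.
Q̄ = (S₀/π) × [bracket] = (2827/π) × 1.185243 = 1066.6 W/m².
— Configuration B (φ=-62.5°):
Solar declination: sin δ = sin ε · sin λ_s = sin 31.50° × sin 174.3° = 0.05189, so δ = +2.975°.
cos H₀ = −tan(-62.5°) tan(+2.975°) = 0.0998, H₀ = 1.4708 rad.
Bracket: H₀ sin φ sin δ + cos φ cos δ sin H₀ = 1.4708×-0.88701×0.05189 + 0.46175×0.99865×0.99501 = -0.067696 + 0.458826 = 0.391130.
Q̄ = (S₀/π) × [bracket] = (2827/π) × 0.391130 = 351.96 W/m².
Ratio Q̄_A / Q̄_B = 1066.6 / 351.96 = 3.030.

Q̄_A / Q̄_B ≈ 3.03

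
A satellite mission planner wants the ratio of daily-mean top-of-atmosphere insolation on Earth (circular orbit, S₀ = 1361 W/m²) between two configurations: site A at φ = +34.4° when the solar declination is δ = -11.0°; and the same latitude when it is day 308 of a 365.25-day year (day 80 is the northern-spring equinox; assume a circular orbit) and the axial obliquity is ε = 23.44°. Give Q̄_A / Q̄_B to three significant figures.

Q̄_A / Q̄_B ≈ 1.16

— Configuration A (φ=+34.4°):
cos H₀ = −tan(+34.4°) tan(-11.000°) = 0.1331, H₀ = 1.4373 rad.
Bracket: H₀ sin φ sin δ + cos φ cos δ sin H₀ = 1.4373×0.56497×-0.19081 + 0.82511×0.98163×0.99110 = -0.154944 + 0.802744 = 0.647800.
Q̄ = (S₀/π) × [bracket] = (1361/π) × 0.647800 = 280.64 W/m².
— Configuration B (φ=+34.4°):
Solar longitude: λ_s = 360° × (308 − 80)/365.25 = 224.723°.
sin δ = sin 23.44° × sin 224.723° = -0.27991, so δ = -16.255°.
cos H₀ = −tan(+34.4°) tan(-16.255°) = 0.1996, H₀ = 1.3698 rad.
Bracket: H₀ sin φ sin δ + cos φ cos δ sin H₀ = 1.3698×0.56497×-0.27991 + 0.82511×0.96002×0.97987 = -0.216621 + 0.776177 = 0.559556.
Q̄ = (S₀/π) × [bracket] = (1361/π) × 0.559556 = 242.41 W/m².
Ratio Q̄_A / Q̄_B = 280.64 / 242.41 = 1.158.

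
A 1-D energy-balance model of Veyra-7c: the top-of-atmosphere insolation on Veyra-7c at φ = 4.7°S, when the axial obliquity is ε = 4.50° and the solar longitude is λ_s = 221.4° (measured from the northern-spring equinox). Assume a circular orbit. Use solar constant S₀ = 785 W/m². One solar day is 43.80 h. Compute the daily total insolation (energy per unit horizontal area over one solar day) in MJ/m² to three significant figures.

39.5 MJ/m²

Solar declination: sin δ = sin ε · sin λ_s = sin 4.50° × sin 221.4° = -0.05189, so δ = -2.974°.
cos H₀ = −tan(-4.7°) tan(-2.974°) = -0.0043, H₀ = 1.5751 rad.
Bracket: H₀ sin φ sin δ + cos φ cos δ sin H₀ = 1.5751×-0.08194×-0.05189 + 0.99664×0.99865×0.99999 = 0.006697 + 0.995285 = 1.001982.
Q̄ = (S₀/π) × [bracket] = (785/π) × 1.001982 = 250.37 W/m².
Daily total = Q̄ × 43.80 h × 3600 s/h = 250.37 × 43.80 × 3600 / 10⁶ = 39.48 MJ/m².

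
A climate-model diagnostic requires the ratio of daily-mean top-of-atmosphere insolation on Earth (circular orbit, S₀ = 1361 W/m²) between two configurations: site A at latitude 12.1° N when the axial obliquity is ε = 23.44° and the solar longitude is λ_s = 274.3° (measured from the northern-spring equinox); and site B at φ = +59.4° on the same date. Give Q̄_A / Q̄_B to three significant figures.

— Configuration A (φ=+12.1°):
Solar declination: sin δ = sin ε · sin λ_s = sin 23.44° × sin 274.3° = -0.39667, so δ = -23.370°.
cos H₀ = −tan(+12.1°) tan(-23.370°) = 0.0926, H₀ = 1.4780 rad.
Bracket: H₀ sin φ sin δ + cos φ cos δ sin H₀ = 1.4780×0.20962×-0.39667 + 0.97778×0.91796×0.99570 = -0.122896 + 0.893703 = 0.770807.
Q̄ = (S₀/π) × [bracket] = (1361/π) × 0.770807 = 333.93 W/m².
— Configuration B (φ=+59.4°):
cos H₀ = −tan(+59.4°) tan(-23.370°) = 0.7307, H₀ = 0.7515 rad.
Bracket: H₀ sin φ sin δ + cos φ cos δ sin H₀ = 0.7515×0.86074×-0.39667 + 0.50904×0.91796×0.68273 = -0.256584 + 0.319025 = 0.062441.
Q̄ = (S₀/π) × [bracket] = (1361/π) × 0.062441 = 27.051 W/m².
Ratio Q̄_A / Q̄_B = 333.93 / 27.051 = 12.34.

Q̄_A / Q̄_B ≈ 12.3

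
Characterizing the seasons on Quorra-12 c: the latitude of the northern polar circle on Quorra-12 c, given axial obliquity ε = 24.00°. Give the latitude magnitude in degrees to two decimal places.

The polar circle is the lowest latitude that experiences at least one full rotation of continuous daylight at the northern-summer solstice; it lies at |φ| = 90° − ε = 90° − 24.00° = 66.00°.

66.00°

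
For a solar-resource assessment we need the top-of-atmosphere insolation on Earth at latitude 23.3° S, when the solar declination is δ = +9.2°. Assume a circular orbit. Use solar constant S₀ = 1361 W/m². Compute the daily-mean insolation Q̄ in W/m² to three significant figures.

cos H₀ = −tan(-23.3°) tan(+9.200°) = 0.0698, H₀ = 1.5010 rad.
Bracket: H₀ sin φ sin δ + cos φ cos δ sin H₀ = 1.5010×-0.39555×0.15988 + 0.91845×0.98714×0.99756 = -0.094924 + 0.904427 = 0.809503.
Q̄ = (S₀/π) × [bracket] = (1361/π) × 0.809503 = 350.7 W/m².

Q̄ ≈ 351 W/m²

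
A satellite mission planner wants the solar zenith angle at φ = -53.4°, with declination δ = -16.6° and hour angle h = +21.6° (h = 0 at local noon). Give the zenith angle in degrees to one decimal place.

θ_z = 40.5°

cos θ_z = sin φ sin δ + cos φ cos δ cos h = 0.229356 + 0.531252 = 0.760608.
θ_z = arccos(0.760608) = 40.5°.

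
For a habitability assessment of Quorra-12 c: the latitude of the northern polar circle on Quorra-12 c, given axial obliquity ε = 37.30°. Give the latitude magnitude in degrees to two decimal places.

The polar circle is the lowest latitude that experiences at least one full rotation of continuous daylight at the northern-summer solstice; it lies at |ϕ| = 90° − ε = 90° − 37.30° = 52.70°.

52.70°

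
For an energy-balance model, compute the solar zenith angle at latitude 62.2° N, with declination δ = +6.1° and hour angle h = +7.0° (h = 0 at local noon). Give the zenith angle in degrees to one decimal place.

θ_z = 56.3°

cos θ_z = sin ϕ sin δ + cos ϕ cos δ cos h = 0.093999 + 0.460289 = 0.554288.
θ_z = arccos(0.554288) = 56.3°.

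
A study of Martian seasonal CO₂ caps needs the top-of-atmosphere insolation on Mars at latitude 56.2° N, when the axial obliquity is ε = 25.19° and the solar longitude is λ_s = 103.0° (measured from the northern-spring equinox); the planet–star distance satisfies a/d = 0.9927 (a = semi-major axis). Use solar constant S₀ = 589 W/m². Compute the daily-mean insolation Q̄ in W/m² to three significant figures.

Q̄ ≈ 216 W/m²

Solar declination: sin δ = sin ε · sin λ_s = sin 25.19° × sin 103.0° = 0.41471, so δ = +24.501°.
cos H₀ = −tan(+56.2°) tan(+24.501°) = -0.6808, H₀ = 2.3196 rad.
Bracket: H₀ sin φ sin δ + cos φ cos δ sin H₀ = 2.3196×0.83098×0.41471 + 0.55630×0.90995×0.73247 = 0.799371 + 0.370780 = 1.170151.
Inverse-square distance factor (a/d)² = 0.9927² = 0.985453.
Q̄ = (S₀/π) × 0.985453 × [bracket] = (589/π) × 0.985453 × 1.170151 = 216.2 W/m².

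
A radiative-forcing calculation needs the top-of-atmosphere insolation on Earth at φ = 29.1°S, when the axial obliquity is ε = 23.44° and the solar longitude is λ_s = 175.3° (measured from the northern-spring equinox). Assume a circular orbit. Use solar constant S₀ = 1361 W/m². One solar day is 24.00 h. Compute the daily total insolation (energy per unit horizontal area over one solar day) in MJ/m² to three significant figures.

31.8 MJ/m²

Solar declination: sin δ = sin ε · sin λ_s = sin 23.44° × sin 175.3° = 0.03259, so δ = +1.868°.
cos H₀ = −tan(-29.1°) tan(+1.868°) = 0.0182, H₀ = 1.5526 rad.
Bracket: H₀ sin φ sin δ + cos φ cos δ sin H₀ = 1.5526×-0.48634×0.03259 + 0.87377×0.99947×0.99984 = -0.024608 + 0.873167 = 0.848559.
Q̄ = (S₀/π) × [bracket] = (1361/π) × 0.848559 = 367.61 W/m².
Daily total = Q̄ × 24.00 h × 3600 s/h = 367.61 × 24.00 × 3600 / 10⁶ = 31.76 MJ/m².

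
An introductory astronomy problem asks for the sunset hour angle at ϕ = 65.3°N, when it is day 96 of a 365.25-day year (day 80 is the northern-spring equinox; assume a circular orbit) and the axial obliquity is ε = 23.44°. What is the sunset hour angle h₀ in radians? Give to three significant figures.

Solar longitude: L_s = 360° × (96 − 80)/365.25 = 15.770°.
sin δ = sin 23.44° × sin 15.770° = 0.10811, so δ = +6.206°.
cos h₀ = −tan ϕ · tan δ = −tan(+65.3°) × tan(+6.206°) = -0.2364, so h₀ = 1.8095 rad = 103.68°.

h₀ = 1.81 rad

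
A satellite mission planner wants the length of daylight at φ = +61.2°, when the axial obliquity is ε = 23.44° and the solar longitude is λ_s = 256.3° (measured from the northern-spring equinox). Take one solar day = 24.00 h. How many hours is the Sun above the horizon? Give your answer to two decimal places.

Solar declination: sin δ = sin ε · sin λ_s = sin 23.44° × sin 256.3° = -0.38647, so δ = -22.735°.
cos H₀ = −tan φ · tan δ = −tan(+61.2°) × tan(-22.735°) = 0.7622, so H₀ = 0.7041 rad = 40.34°.
Daylight = 2H₀/(2π) × 24.00 h = (0.7041/π) × 24.00 = 5.38 h.

5.38 h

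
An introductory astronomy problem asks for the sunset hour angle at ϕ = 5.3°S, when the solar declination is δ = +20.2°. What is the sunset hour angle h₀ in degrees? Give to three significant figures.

h₀ = 88.0°

cos h₀ = −tan ϕ · tan δ = −tan(-5.3°) × tan(+20.200°) = 0.0341, so h₀ = 1.5367 rad = 88.04°.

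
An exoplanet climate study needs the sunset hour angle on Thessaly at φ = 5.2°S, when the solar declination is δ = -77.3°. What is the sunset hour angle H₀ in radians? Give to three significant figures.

cos H₀ = −tan φ · tan δ = −tan(-5.2°) × tan(-77.300°) = -0.4038, so H₀ = 1.9865 rad = 113.82°.

H₀ = 1.99 rad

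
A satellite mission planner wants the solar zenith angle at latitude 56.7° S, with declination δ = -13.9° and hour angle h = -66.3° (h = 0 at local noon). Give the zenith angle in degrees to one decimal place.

θ_z = 65.5°

cos θ_z = sin ϕ sin δ + cos ϕ cos δ cos h = 0.200784 + 0.214216 = 0.415000.
θ_z = arccos(0.415000) = 65.5°.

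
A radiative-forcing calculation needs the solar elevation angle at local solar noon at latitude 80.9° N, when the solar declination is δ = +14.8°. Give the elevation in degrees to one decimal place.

At local noon the hour angle is zero, so the zenith angle equals |φ − δ| = |+80.9° − (+14.800°)| = 66.100°.
Elevation = 90° − 66.100° = 23.9°.

23.9°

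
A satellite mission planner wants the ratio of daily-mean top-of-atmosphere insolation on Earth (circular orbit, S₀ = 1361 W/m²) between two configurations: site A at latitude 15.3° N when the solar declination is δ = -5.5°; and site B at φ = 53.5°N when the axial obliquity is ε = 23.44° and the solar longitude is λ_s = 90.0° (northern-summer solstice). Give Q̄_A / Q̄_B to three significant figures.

Q̄_A / Q̄_B ≈ 0.804

— Configuration A (φ=+15.3°):
cos H₀ = −tan(+15.3°) tan(-5.500°) = 0.0263, H₀ = 1.5445 rad.
Bracket: H₀ sin φ sin δ + cos φ cos δ sin H₀ = 1.5445×0.26387×-0.09585 + 0.96456×0.99540×0.99965 = -0.039063 + 0.959787 = 0.920724.
Q̄ = (S₀/π) × [bracket] = (1361/π) × 0.920724 = 398.88 W/m².
— Configuration B (φ=+53.5°):
Solar declination: sin δ = sin ε · sin λ_s = sin 23.44° × sin 90.0° = 0.39779, so δ = +23.440°.
cos H₀ = −tan(+53.5°) tan(+23.440°) = -0.5859, H₀ = 2.1968 rad.
Bracket: H₀ sin φ sin δ + cos φ cos δ sin H₀ = 2.1968×0.80386×0.39779 + 0.59482×0.91748×0.81036 = 0.702465 + 0.442242 = 1.144707.
Q̄ = (S₀/π) × [bracket] = (1361/π) × 1.144707 = 495.91 W/m².
Ratio Q̄_A / Q̄_B = 398.88 / 495.91 = 0.8043.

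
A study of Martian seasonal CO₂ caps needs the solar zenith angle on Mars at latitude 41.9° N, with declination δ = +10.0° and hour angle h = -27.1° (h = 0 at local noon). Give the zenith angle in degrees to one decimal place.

θ_z = 39.8°

cos θ_z = sin φ sin δ + cos φ cos δ cos h = 0.115968 + 0.652529 = 0.768497.
θ_z = arccos(0.768497) = 39.8°.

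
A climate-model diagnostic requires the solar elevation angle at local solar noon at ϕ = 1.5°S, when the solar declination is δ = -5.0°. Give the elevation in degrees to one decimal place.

At local noon the hour angle is zero, so the zenith angle equals |ϕ − δ| = |-1.5° − (-5.000°)| = 3.500°.
Elevation = 90° − 3.500° = 86.5°.

86.5°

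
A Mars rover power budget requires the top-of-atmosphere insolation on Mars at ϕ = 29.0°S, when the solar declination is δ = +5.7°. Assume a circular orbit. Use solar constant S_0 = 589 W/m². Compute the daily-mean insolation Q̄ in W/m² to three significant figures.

Q̄ ≈ 149 W/m²

cos h₀ = −tan(-29.0°) tan(+5.700°) = 0.0553, h₀ = 1.5154 rad.
Bracket: h₀ sin ϕ sin δ + cos ϕ cos δ sin h₀ = 1.5154×-0.48481×0.09932 + 0.87462×0.99506×0.99847 = -0.072969 + 0.868968 = 0.795999.
Q̄ = (S_0/π) × [bracket] = (589/π) × 0.795999 = 149.2 W/m².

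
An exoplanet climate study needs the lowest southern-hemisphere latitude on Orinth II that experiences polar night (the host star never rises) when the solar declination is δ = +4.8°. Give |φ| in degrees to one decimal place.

|φ| = 85.2°

Polar night requires cos H₀ = −tan φ tan δ ≥ 1, i.e. tan φ tan δ ≤ −1.
The boundary is |tan φ| · |tan δ| = 1, so |φ| = 90° − |δ| = 90° − 4.8° = 85.2° in the southern hemisphere.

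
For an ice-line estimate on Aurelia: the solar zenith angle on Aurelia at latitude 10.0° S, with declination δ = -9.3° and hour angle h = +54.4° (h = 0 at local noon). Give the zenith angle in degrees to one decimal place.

θ_z = 53.6°

cos θ_z = sin φ sin δ + cos φ cos δ cos h = 0.028062 + 0.565744 = 0.593806.
θ_z = arccos(0.593806) = 53.6°.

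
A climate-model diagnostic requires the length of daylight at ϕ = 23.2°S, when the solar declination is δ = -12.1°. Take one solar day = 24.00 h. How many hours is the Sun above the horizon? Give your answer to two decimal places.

12.70 h

cos h₀ = −tan ϕ · tan δ = −tan(-23.2°) × tan(-12.100°) = -0.0919, so h₀ = 1.6628 rad = 95.27°.
Daylight = 2h₀/(2π) × 24.00 h = (1.6628/π) × 24.00 = 12.70 h.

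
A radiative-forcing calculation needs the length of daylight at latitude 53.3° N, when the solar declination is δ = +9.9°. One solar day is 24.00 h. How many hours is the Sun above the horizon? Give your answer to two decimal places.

13.81 h

cos H₀ = −tan φ · tan δ = −tan(+53.3°) × tan(+9.900°) = -0.2341, so H₀ = 1.8071 rad = 103.54°.
Daylight = 2H₀/(2π) × 24.00 h = (1.8071/π) × 24.00 = 13.81 h.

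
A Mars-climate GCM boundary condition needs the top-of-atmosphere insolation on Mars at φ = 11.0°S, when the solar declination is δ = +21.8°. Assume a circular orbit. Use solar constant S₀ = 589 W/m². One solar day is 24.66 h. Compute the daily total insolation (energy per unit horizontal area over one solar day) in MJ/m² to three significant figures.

cos H₀ = −tan(-11.0°) tan(+21.800°) = 0.0777, H₀ = 1.4930 rad.
Bracket: H₀ sin φ sin δ + cos φ cos δ sin H₀ = 1.4930×-0.19081×0.37137 + 0.98163×0.92849×0.99697 = -0.105796 + 0.908672 = 0.802876.
Q̄ = (S₀/π) × [bracket] = (589/π) × 0.802876 = 150.53 W/m².
Daily total = Q̄ × 24.66 h × 3600 s/h = 150.53 × 24.66 × 3600 / 10⁶ = 13.36 MJ/m².

13.4 MJ/m²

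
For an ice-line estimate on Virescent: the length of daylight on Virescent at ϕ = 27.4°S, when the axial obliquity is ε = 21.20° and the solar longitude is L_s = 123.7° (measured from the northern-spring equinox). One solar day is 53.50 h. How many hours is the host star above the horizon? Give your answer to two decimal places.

Solar declination: sin δ = sin ε · sin L_s = sin 21.20° × sin 123.7° = 0.30086, so δ = +17.509°.
cos h₀ = −tan ϕ · tan δ = −tan(-27.4°) × tan(+17.509°) = 0.1635, so h₀ = 1.4065 rad = 80.59°.
Daylight = 2h₀/(2π) × 53.50 h = (1.4065/π) × 53.50 = 23.95 h.

23.95 h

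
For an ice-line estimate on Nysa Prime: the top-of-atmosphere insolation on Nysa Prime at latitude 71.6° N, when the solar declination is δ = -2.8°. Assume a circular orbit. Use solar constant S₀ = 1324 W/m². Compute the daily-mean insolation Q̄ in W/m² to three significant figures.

cos H₀ = −tan(+71.6°) tan(-2.800°) = 0.1470, H₀ = 1.4232 rad.
Bracket: H₀ sin φ sin δ + cos φ cos δ sin H₀ = 1.4232×0.94888×-0.04885 + 0.31565×0.99881×0.98913 = -0.065969 + 0.311847 = 0.245878.
Q̄ = (S₀/π) × [bracket] = (1324/π) × 0.245878 = 103.6 W/m².

Q̄ ≈ 104 W/m²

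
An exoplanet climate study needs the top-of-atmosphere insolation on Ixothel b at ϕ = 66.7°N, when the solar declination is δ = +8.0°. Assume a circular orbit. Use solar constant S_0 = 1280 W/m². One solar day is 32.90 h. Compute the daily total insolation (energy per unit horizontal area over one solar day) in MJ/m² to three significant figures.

29.6 MJ/m²

cos h₀ = −tan(+66.7°) tan(+8.000°) = -0.3263, h₀ = 1.9032 rad.
Bracket: h₀ sin ϕ sin δ + cos ϕ cos δ sin h₀ = 1.9032×0.91845×0.13917 + 0.39555×0.99027×0.94526 = 0.243268 + 0.370260 = 0.613528.
Q̄ = (S_0/π) × [bracket] = (1280/π) × 0.613528 = 249.97 W/m².
Daily total = Q̄ × 32.90 h × 3600 s/h = 249.97 × 32.90 × 3600 / 10⁶ = 29.61 MJ/m².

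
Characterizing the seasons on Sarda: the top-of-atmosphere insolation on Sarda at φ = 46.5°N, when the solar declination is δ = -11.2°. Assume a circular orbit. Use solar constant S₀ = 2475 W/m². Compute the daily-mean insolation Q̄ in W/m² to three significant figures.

cos H₀ = −tan(+46.5°) tan(-11.200°) = 0.2087, H₀ = 1.3606 rad.
Bracket: H₀ sin φ sin δ + cos φ cos δ sin H₀ = 1.3606×0.72537×-0.19423 + 0.68835×0.98096×0.97799 = -0.191693 + 0.660382 = 0.468689.
Q̄ = (S₀/π) × [bracket] = (2475/π) × 0.468689 = 369.2 W/m².

Q̄ ≈ 369 W/m²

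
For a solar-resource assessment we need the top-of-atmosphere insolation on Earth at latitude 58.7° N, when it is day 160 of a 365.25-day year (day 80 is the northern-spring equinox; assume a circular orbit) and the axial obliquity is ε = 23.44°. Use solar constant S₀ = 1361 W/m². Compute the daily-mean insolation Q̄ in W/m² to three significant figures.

Q̄ ≈ 487 W/m²

Solar longitude: λ_s = 360° × (160 − 80)/365.25 = 78.850°.
sin δ = sin 23.44° × sin 78.850° = 0.39028, so δ = +22.972°.
cos H₀ = −tan(+58.7°) tan(+22.972°) = -0.6972, H₀ = 2.3423 rad.
Bracket: H₀ sin φ sin δ + cos φ cos δ sin H₀ = 2.3423×0.85446×0.39028 + 0.51952×0.92070×0.71689 = 0.781107 + 0.342904 = 1.124011.
Q̄ = (S₀/π) × [bracket] = (1361/π) × 1.124011 = 486.9 W/m².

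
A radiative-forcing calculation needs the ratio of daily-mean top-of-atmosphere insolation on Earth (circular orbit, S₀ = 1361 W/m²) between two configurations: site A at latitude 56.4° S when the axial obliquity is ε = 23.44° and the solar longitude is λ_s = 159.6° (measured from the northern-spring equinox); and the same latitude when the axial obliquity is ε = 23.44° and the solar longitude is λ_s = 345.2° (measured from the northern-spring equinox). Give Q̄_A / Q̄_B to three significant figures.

Q̄_A / Q̄_B ≈ 0.549

— Configuration A (φ=-56.4°):
Solar declination: sin δ = sin ε · sin λ_s = sin 23.44° × sin 159.6° = 0.13866, so δ = +7.970°.
cos H₀ = −tan(-56.4°) tan(+7.970°) = 0.2107, H₀ = 1.3585 rad.
Bracket: H₀ sin φ sin δ + cos φ cos δ sin H₀ = 1.3585×-0.83292×0.13866 + 0.55339×0.99034×0.97754 = -0.156897 + 0.535735 = 0.378838.
Q̄ = (S₀/π) × [bracket] = (1361/π) × 0.378838 = 164.12 W/m².
— Configuration B (φ=-56.4°):
Solar declination: sin δ = sin ε · sin λ_s = sin 23.44° × sin 345.2° = -0.10161, so δ = -5.832°.
cos H₀ = −tan(-56.4°) tan(-5.832°) = -0.1537, H₀ = 1.7251 rad.
Bracket: H₀ sin φ sin δ + cos φ cos δ sin H₀ = 1.7251×-0.83292×-0.10161 + 0.55339×0.99482×0.98811 = 0.146000 + 0.543978 = 0.689978.
Q̄ = (S₀/π) × [bracket] = (1361/π) × 0.689978 = 298.91 W/m².
Ratio Q̄_A / Q̄_B = 164.12 / 298.91 = 0.5491.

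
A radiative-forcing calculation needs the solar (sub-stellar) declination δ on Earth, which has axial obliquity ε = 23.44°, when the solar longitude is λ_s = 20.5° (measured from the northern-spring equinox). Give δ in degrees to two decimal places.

δ = +8.01°

sin δ = sin ε · sin λ_s = sin 23.44° × sin 20.5° = 0.139308.
δ = arcsin(0.139308) = +8.01°.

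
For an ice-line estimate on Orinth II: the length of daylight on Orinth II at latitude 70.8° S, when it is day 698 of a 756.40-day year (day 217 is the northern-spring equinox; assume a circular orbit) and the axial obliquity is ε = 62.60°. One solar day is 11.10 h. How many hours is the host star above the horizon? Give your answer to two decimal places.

Solar longitude: L_s = 360° × (698 − 217)/756.40 = 228.926°.
sin δ = sin 62.60° × sin 228.926° = -0.66929, so δ = -42.013°.
Sunrise equation: cos h₀ = −tan ϕ · tan δ = -2.5868 ≤ −1, so the host star never sets (polar day) and h₀ = π.
Daylight = 2h₀/(2π) × 11.10 h = (3.1416/π) × 11.10 = 11.10 h.

11.10 h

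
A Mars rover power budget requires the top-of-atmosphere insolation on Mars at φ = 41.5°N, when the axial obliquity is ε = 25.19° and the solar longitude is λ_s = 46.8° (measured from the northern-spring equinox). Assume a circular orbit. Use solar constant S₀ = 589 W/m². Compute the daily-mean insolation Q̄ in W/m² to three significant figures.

Q̄ ≈ 200 W/m²

Solar declination: sin δ = sin ε · sin λ_s = sin 25.19° × sin 46.8° = 0.31026, so δ = +18.075°.
cos H₀ = −tan(+41.5°) tan(+18.075°) = -0.2887, H₀ = 1.8637 rad.
Bracket: H₀ sin φ sin δ + cos φ cos δ sin H₀ = 1.8637×0.66262×0.31026 + 0.74896×0.95065×0.95740 = 0.383148 + 0.681668 = 1.064816.
Q̄ = (S₀/π) × [bracket] = (589/π) × 1.064816 = 199.6 W/m².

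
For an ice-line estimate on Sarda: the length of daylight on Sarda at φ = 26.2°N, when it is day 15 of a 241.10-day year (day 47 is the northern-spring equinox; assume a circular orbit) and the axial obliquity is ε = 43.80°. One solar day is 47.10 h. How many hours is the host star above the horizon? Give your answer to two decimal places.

19.08 h

Solar longitude: λ_s = 360° × (15 − 47)/241.10 = -47.781°, i.e. -47.781° + 360° = 312.219°.
sin δ = sin 43.80° × sin 312.219° = -0.51259, so δ = -30.836°.
cos H₀ = −tan φ · tan δ = −tan(+26.2°) × tan(-30.836°) = 0.2938, so H₀ = 1.2726 rad = 72.92°.
Daylight = 2H₀/(2π) × 47.10 h = (1.2726/π) × 47.10 = 19.08 h.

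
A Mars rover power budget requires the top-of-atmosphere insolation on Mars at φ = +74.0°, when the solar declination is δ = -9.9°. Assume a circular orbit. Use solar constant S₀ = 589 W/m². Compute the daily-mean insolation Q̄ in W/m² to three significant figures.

Q̄ ≈ 12.0 W/m²

cos H₀ = −tan(+74.0°) tan(-9.900°) = 0.6087, H₀ = 0.9164 rad.
Bracket: H₀ sin φ sin δ + cos φ cos δ sin H₀ = 0.9164×0.96126×-0.17193 + 0.27564×0.98511×0.79344 = -0.151453 + 0.215447 = 0.063994.
Q̄ = (S₀/π) × [bracket] = (589/π) × 0.063994 = 12.00 W/m².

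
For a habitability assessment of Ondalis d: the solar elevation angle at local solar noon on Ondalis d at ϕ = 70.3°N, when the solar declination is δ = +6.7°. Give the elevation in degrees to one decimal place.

26.4°

At local noon the hour angle is zero, so the zenith angle equals |ϕ − δ| = |+70.3° − (+6.700°)| = 63.600°.
Elevation = 90° − 63.600° = 26.4°.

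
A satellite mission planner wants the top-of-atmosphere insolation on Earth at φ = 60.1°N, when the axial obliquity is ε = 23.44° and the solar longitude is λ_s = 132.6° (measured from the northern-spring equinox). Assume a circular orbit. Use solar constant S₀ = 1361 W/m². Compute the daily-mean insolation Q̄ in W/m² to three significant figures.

Solar declination: sin δ = sin ε · sin λ_s = sin 23.44° × sin 132.6° = 0.29281, so δ = +17.026°.
cos H₀ = −tan(+60.1°) tan(+17.026°) = -0.5326, H₀ = 2.1324 rad.
Bracket: H₀ sin φ sin δ + cos φ cos δ sin H₀ = 2.1324×0.86690×0.29281 + 0.49849×0.95617×0.84640 = 0.541282 + 0.403429 = 0.944711.
Q̄ = (S₀/π) × [bracket] = (1361/π) × 0.944711 = 409.3 W/m².

Q̄ ≈ 409 W/m²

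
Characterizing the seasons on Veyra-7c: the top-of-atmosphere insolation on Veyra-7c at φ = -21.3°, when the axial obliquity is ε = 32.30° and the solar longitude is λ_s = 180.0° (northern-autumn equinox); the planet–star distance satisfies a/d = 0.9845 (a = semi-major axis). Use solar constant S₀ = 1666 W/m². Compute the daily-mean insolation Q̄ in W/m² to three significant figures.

Q̄ ≈ 479 W/m²

Solar declination: sin δ = sin ε · sin λ_s = sin 32.30° × sin 180.0° = 0.00000, so δ = +0.000°.
cos H₀ = −tan(-21.3°) tan(+0.000°) = 0.0000, H₀ = 1.5708 rad.
Bracket: H₀ sin φ sin δ + cos φ cos δ sin H₀ = 1.5708×-0.36325×0.00000 + 0.93169×1.00000×1.00000 = -0.000000 + 0.931690 = 0.931690.
Inverse-square distance factor (a/d)² = 0.9845² = 0.969240.
Q̄ = (S₀/π) × 0.969240 × [bracket] = (1666/π) × 0.969240 × 0.931690 = 478.9 W/m².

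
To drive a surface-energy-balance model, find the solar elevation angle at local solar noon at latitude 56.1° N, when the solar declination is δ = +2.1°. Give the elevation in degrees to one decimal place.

At local noon the hour angle is zero, so the zenith angle equals |φ − δ| = |+56.1° − (+2.100°)| = 54.000°.
Elevation = 90° − 54.000° = 36.0°.

36.0°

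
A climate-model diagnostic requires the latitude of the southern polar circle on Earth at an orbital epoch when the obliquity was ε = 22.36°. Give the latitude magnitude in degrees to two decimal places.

The polar circle is the lowest latitude that experiences at least one full rotation of continuous darkness at the northern-summer solstice; it lies at |ϕ| = 90° − ε = 90° − 22.36° = 67.64°.

67.64°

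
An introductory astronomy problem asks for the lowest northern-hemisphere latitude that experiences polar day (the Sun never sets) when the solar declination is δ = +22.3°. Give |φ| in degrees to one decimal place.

Polar day requires cos H₀ = −tan φ tan δ ≤ −1, i.e. tan φ tan δ ≥ 1.
The boundary is |tan φ| · |tan δ| = 1, so |φ| = 90° − |δ| = 90° − 22.3° = 67.7° in the northern hemisphere.

|φ| = 67.7°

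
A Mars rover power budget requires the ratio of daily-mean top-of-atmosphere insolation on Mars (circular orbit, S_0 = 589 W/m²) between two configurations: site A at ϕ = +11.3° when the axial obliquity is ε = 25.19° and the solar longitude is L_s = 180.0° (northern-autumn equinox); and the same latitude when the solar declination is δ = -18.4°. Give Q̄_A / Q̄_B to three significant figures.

Q̄_A / Q̄_B ≈ 1.17

— Configuration A (ϕ=+11.3°):
Solar declination: sin δ = sin ε · sin L_s = sin 25.19° × sin 180.0° = 0.00000, so δ = +0.000°.
cos h₀ = −tan(+11.3°) tan(+0.000°) = -0.0000, h₀ = 1.5708 rad.
Bracket: h₀ sin ϕ sin δ + cos ϕ cos δ sin h₀ = 1.5708×0.19595×0.00000 + 0.98061×1.00000×1.00000 = 0.000000 + 0.980610 = 0.980610.
Q̄ = (S_0/π) × [bracket] = (589/π) × 0.980610 = 183.85 W/m².
— Configuration B (ϕ=+11.3°):
cos h₀ = −tan(+11.3°) tan(-18.400°) = 0.0665, h₀ = 1.5043 rad.
Bracket: h₀ sin ϕ sin δ + cos ϕ cos δ sin h₀ = 1.5043×0.19595×-0.31565 + 0.98061×0.94888×0.99779 = -0.093043 + 0.928425 = 0.835382.
Q̄ = (S_0/π) × [bracket] = (589/π) × 0.835382 = 156.62 W/m².
Ratio Q̄_A / Q̄_B = 183.85 / 156.62 = 1.174.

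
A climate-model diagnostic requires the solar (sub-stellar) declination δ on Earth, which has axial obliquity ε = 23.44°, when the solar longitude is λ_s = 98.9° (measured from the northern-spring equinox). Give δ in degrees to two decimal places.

sin δ = sin ε · sin λ_s = sin 23.44° × sin 98.9° = 0.392999.
δ = arcsin(0.392999) = +23.14°.

δ = +23.14°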